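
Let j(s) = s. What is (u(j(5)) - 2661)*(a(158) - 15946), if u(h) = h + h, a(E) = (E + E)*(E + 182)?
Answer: -242550594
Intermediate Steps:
a(E) = 2*E*(182 + E) (a(E) = (2*E)*(182 + E) = 2*E*(182 + E))
u(h) = 2*h
(u(j(5)) - 2661)*(a(158) - 15946) = (2*5 - 2661)*(2*158*(182 + 158) - 15946) = (10 - 2661)*(2*158*340 - 15946) = -2651*(107440 - 15946) = -2651*91494 = -242550594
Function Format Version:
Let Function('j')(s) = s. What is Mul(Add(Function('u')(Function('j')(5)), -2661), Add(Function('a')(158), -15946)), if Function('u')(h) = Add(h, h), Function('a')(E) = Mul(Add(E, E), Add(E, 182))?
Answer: -242550594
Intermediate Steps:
Function('a')(E) = Mul(2, E, Add(182, E)) (Function('a')(E) = Mul(Mul(2, E), Add(182, E)) = Mul(2, E, Add(182, E)))
Function('u')(h) = Mul(2, h)
Mul(Add(Function('u')(Function('j')(5)), -2661), Add(Function('a')(158), -15946)) = Mul(Add(Mul(2, 5), -2661), Add(Mul(2, 158, Add(182, 158)), -15946)) = Mul(Add(10, -2661), Add(Mul(2, 158, 340), -15946)) = Mul(-2651, Add(107440, -15946)) = Mul(-2651, 91494) = -242550594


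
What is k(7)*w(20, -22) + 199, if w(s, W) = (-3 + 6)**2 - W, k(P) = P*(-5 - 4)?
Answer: -1754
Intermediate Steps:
k(P) = -9*P (k(P) = P*(-9) = -9*P)
w(s, W) = 9 - W (w(s, W) = 3**2 - W = 9 - W)
k(7)*w(20, -22) + 199 = (-9*7)*(9 - 1*(-22)) + 199 = -63*(9 + 22) + 199 = -63*31 + 199 = -1953 + 199 = -1754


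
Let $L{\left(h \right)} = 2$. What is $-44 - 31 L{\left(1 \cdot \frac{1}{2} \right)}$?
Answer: $-106$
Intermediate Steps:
$-44 - 31 L{\left(1 \cdot \frac{1}{2} \right)} = -44 - 62 = -106$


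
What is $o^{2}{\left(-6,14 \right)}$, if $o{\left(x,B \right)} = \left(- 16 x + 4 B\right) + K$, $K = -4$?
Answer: $21904$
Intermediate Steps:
$o{\left(x,B \right)} = -4 - 16 x + 4 B$ ($o{\left(x,B \right)} = \left(- 16 x + 4 B\right) - 4 = -4 - 16 x + 4 B$)
$o^{2}{\left(-6,14 \right)} = \left(-4 - -96 + 4 \cdot 14\right)^{2} = \left(-4 + 96 + 56\right)^{2} = 148^{2} = 21904$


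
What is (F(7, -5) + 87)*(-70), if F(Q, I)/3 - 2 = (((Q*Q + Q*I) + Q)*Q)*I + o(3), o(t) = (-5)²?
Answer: 142590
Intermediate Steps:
o(t) = 25
F(Q, I) = 81 + 3*I*Q*(Q + Q² + I*Q) (F(Q, I) = 6 + 3*((((Q*Q + Q*I) + Q)*Q)*I + 25) = 6 + 3*((((Q² + I*Q) + Q)*Q)*I + 25) = 6 + 3*(((Q + Q² + I*Q)*Q)*I + 25) = 6 + 3*((Q*(Q + Q² + I*Q))*I + 25) = 6 + 3*(I*Q*(Q + Q² + I*Q) + 25) = 6 + 3*(25 + I*Q*(Q + Q² + I*Q)) = 6 + (75 + 3*I*Q*(Q + Q² + I*Q)) = 81 + 3*I*Q*(Q + Q² + I*Q))
(F(7, -5) + 87)*(-70) = ((81 + 3*(-5)*7² + 3*(-5)*7³ + 3*(-5)²*7²) + 87)*(-70) = ((81 + 3*(-5)*49 + 3*(-5)*343 + 3*25*49) + 87)*(-70) = ((81 - 735 - 5145 + 3675) + 87)*(-70) = (-2124 + 87)*(-70) = -2037*(-70) = 142590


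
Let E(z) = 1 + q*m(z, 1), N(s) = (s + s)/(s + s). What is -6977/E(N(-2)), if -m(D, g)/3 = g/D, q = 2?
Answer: 6977/5 ≈ 1395.4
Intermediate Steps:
m(D, g) = -3*g/D
N(s) = 1 (N(s) = (2*s)/((2*s)) = (2*s)*(1/(2*s)) = 1)
E(z) = 1 - 6/z (E(z) = 1 + 2*(-3*1/z) = 1 + 2*(-3/z) = 1 - 6/z)
-6977/E(N(-2)) = -6977/(-6 + 1) = -6977/(1*(-5)) = -6977/(-5) = -6977*(-⅕) = 6977/5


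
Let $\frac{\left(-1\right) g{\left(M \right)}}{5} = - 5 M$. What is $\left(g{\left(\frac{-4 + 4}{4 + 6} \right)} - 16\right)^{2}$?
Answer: $256$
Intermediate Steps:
$g{\left(M \right)} = 25 M$ ($g{\left(M \right)} = - 5 \left(- 5 M\right) = 25 M$)
$\left(g{\left(\frac{-4 + 4}{4 + 6} \right)} - 16\right)^{2} = \left(25 \frac{-4 + 4}{4 + 6} - 16\right)^{2} = \left(25 \cdot \frac{0}{10} - 16\right)^{2} = \left(25 \cdot 0 \cdot \frac{1}{10} - 16\right)^{2} = \left(25 \cdot 0 - 16\right)^{2} = \left(0 - 16\right)^{2} = \left(-16\right)^{2} = 256$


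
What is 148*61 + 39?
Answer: 9067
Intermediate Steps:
148*61 + 39 = 9028 + 39 = 9067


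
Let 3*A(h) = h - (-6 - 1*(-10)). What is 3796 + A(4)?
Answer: 3796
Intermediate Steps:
A(h) = -4/3 + h/3 (A(h) = (h - (-6 - 1*(-10)))/3 = (h - (-6 + 10))/3 = (h - 1*4)/3 = (h - 4)/3 = (-4 + h)/3 = -4/3 + h/3)
3796 + A(4) = 3796 + (-4/3 + (1/3)*4) = 3796 + (-4/3 + 4/3) = 3796 + 0 = 3796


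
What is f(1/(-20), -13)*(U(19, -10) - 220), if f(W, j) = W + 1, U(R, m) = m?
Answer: -437/2 ≈ -218.50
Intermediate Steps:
f(W, j) = 1 + W
f(1/(-20), -13)*(U(19, -10) - 220) = (1 + 1/(-20))*(-10 - 220) = (1 - 1/20)*(-230) = (19/20)*(-230) = -437/2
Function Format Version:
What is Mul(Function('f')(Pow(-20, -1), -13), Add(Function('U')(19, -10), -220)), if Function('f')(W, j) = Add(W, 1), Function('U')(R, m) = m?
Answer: Rational(-437, 2) ≈ -218.50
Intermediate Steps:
Function('f')(W, j) = Add(1, W)
Mul(Function('f')(Pow(-20, -1), -13), Add(Function('U')(19, -10), -220)) = Mul(Add(1, Pow(-20, -1)), Add(-10, -220)) = Mul(Add(1, Rational(-1, 20)), -230) = Mul(Rational(19, 20), -230) = Rational(-437, 2)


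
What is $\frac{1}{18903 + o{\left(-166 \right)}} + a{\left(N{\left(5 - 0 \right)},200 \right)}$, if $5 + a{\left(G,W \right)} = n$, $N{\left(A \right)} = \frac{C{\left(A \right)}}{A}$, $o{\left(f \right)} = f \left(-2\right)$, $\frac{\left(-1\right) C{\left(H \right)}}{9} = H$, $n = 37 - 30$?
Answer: $\frac{38471}{19235} \approx 2.0001$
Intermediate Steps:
$n = 7$
$C{\left(H \right)} = - 9 H$
$o{\left(f \right)} = - 2 f$
$N{\left(A \right)} = -9$ ($N{\left(A \right)} = \frac{\left(-9\right) A}{A} = -9$)
$a{\left(G,W \right)} = 2$ ($a{\left(G,W \right)} = -5 + 7 = 2$)
$\frac{1}{18903 + o{\left(-166 \right)}} + a{\left(N{\left(5 - 0 \right)},200 \right)} = \frac{1}{18903 - -332} + 2 = \frac{1}{18903 + 332} + 2 = \frac{1}{19235} + 2 = \frac{38471}{19235}$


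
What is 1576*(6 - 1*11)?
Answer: -7880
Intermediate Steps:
1576*(6 - 1*11) = 1576*(6 - 11) = 1576*(-5) = -7880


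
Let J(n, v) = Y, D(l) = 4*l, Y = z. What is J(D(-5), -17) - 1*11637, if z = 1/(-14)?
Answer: -162919/14 ≈ -11637.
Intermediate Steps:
z = -1/14 ≈ -0.071429
Y = -1/14 ≈ -0.071429
J(n, v) = -1/14
J(D(-5), -17) - 1*11637 = -1/14 - 1*11637 = -1/14 - 11637 = -162919/14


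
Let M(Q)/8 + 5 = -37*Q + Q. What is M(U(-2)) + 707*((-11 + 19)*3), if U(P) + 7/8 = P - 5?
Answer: 19196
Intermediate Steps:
U(P) = -47/8 + P (U(P) = -7/8 + (P - 5) = -7/8 + (-5 + P) = -47/8 + P)
M(Q) = -40 - 288*Q (M(Q) = -40 + 8*(-37*Q + Q) = -40 + 8*(-36*Q) = -40 - 288*Q)
M(U(-2)) + 707*((-11 + 19)*3) = (-40 - 288*(-47/8 - 2)) + 707*((-11 + 19)*3) = (-40 - 288*(-63/8)) + 707*(8*3) = (-40 + 2268) + 707*24 = 2228 + 16968 = 19196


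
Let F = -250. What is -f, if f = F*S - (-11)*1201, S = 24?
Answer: -7211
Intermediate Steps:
f = 7211 (f = -250*24 - (-11)*1201 = -6000 - 1*(-13211) = -6000 + 13211 = 7211)
-f = -1*7211 = -7211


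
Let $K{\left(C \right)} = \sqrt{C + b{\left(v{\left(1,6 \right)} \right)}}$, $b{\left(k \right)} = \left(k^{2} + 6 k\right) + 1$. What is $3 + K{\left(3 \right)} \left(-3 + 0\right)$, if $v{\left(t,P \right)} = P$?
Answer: $3 - 6 \sqrt{19} \approx -23.153$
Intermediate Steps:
$b{\left(k \right)} = 1 + k^{2} + 6 k$
$K{\left(C \right)} = \sqrt{73 + C}$ ($K{\left(C \right)} = \sqrt{C + \left(1 + 6^{2} + 6 \cdot 6\right)} = \sqrt{C + \left(1 + 36 + 36\right)} = \sqrt{C + 73} = \sqrt{73 + C}$)
$3 + K{\left(3 \right)} \left(-3 + 0\right) = 3 + \sqrt{73 + 3} \left(-3 + 0\right) = 3 + \sqrt{76} \left(-3\right) = 3 + 2 \sqrt{19} \left(-3\right) = 3 - 6 \sqrt{19}$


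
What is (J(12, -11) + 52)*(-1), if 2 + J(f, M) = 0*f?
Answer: -50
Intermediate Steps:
J(f, M) = -2 (J(f, M) = -2 + 0*f = -2 + 0 = -2)
(J(12, -11) + 52)*(-1) = (-2 + 52)*(-1) = 50*(-1) = -50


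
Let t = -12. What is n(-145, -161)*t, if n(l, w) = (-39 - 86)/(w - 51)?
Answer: -375/53 ≈ -7.0755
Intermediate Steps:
n(l, w) = -125/(-51 + w)
n(-145, -161)*t = -125/(-51 - 161)*(-12) = -125/(-212)*(-12) = -125*(-1/212)*(-12) = (125/212)*(-12) = -375/53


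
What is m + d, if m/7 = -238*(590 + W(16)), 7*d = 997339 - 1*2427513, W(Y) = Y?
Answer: -8497346/7 ≈ -1.2139e+6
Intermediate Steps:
d = -1430174/7 (d = (997339 - 1*2427513)/7 = (997339 - 2427513)/7 = (⅐)*(-1430174) = -1430174/7 ≈ -2.0431e+5)
m = -1009596 (m = 7*(-238*(590 + 16)) = 7*(-238*606) = 7*(-144228) = -1009596)
m + d = -1009596 - 1430174/7 = -8497346/7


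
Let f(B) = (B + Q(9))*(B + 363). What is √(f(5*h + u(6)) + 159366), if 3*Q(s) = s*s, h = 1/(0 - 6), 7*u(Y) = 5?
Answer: √298328713/42 ≈ 411.24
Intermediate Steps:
u(Y) = 5/7 (u(Y) = (⅐)*5 = 5/7)
h = -⅙ (h = 1/(-6) = -⅙ ≈ -0.16667)
Q(s) = s²/3 (Q(s) = (s*s)/3 = s²/3)
f(B) = (27 + B)*(363 + B) (f(B) = (B + (⅓)*9²)*(B + 363) = (B + (⅓)*81)*(363 + B) = (B + 27)*(363 + B) = (27 + B)*(363 + B))
√(f(5*h + u(6)) + 159366) = √((9801 + (5*(-⅙) + 5/7)² + 390*(5*(-⅙) + 5/7)) + 159366) = √((9801 + (-⅚ + 5/7)² + 390*(-⅚ + 5/7)) + 159366) = √((9801 + (-5/42)² + 390*(-5/42)) + 159366) = √((9801 + 25/1764 - 325/7) + 159366) = √(17207089/1764 + 159366) = √(298328713/1764) = √298328713/42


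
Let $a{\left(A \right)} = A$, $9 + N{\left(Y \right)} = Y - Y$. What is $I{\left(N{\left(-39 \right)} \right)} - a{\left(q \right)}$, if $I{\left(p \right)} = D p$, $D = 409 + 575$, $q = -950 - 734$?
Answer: $-7172$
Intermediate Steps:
$q = -1684$ ($q = -950 - 734 = -1684$)
$N{\left(Y \right)} = -9$ ($N{\left(Y \right)} = -9 + \left(Y - Y\right) = -9 + 0 = -9$)
$D = 984$
$I{\left(p \right)} = 984 p$
$I{\left(N{\left(-39 \right)} \right)} - a{\left(q \right)} = 984 \left(-9\right) - -1684 = -8856 + 1684 = -7172$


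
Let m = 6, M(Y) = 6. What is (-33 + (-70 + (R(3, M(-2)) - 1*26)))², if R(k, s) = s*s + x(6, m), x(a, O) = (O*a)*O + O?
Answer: 16641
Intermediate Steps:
x(a, O) = O + a*O² (x(a, O) = a*O² + O = O + a*O²)
R(k, s) = 222 + s² (R(k, s) = s*s + 6*(1 + 6*6) = s² + 6*(1 + 36) = s² + 6*37 = s² + 222 = 222 + s²)
(-33 + (-70 + (R(3, M(-2)) - 1*26)))² = (-33 + (-70 + ((222 + 6²) - 1*26)))² = (-33 + (-70 + ((222 + 36) - 26)))² = (-33 + (-70 + (258 - 26)))² = (-33 + (-70 + 232))² = (-33 + 162)² = 129² = 16641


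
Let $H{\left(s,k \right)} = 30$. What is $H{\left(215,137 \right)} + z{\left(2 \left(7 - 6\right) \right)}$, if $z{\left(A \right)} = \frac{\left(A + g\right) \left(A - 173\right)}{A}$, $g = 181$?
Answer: $- \frac{31233}{2} \approx -15617.0$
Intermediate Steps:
$z{\left(A \right)} = \frac{\left(-173 + A\right) \left(181 + A\right)}{A}$ ($z{\left(A \right)} = \frac{\left(A + 181\right) \left(A - 173\right)}{A} = \frac{\left(181 + A\right) \left(-173 + A\right)}{A} = \frac{\left(-173 + A\right) \left(181 + A\right)}{A}$)
$H{\left(215,137 \right)} + z{\left(2 \left(7 - 6\right) \right)} = 30 + \left(8 + 2 \left(7 - 6\right) - \frac{31313}{2 \left(7 - 6\right)}\right) = 30 + \left(8 + 2 \cdot 1 - \frac{31313}{2 \cdot 1}\right) = 30 + \left(8 + 2 - \frac{31313}{2}\right) = 30 - \frac{31293}{2} = - \frac{31233}{2}$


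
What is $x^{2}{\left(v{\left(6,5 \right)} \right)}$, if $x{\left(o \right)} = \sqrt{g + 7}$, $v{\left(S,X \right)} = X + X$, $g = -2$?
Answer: $5$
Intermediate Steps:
$v{\left(S,X \right)} = 2 X$
$x{\left(o \right)} = \sqrt{5}$ ($x{\left(o \right)} = \sqrt{-2 + 7} = \sqrt{5}$)
$x^{2}{\left(v{\left(6,5 \right)} \right)} = \left(\sqrt{5}\right)^{2} = 5$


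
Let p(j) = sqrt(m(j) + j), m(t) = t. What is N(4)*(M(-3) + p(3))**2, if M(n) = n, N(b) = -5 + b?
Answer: -15 + 6*sqrt(6) ≈ -0.30306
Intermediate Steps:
p(j) = sqrt(2)*sqrt(j) (p(j) = sqrt(j + j) = sqrt(2*j) = sqrt(2)*sqrt(j))
N(4)*(M(-3) + p(3))**2 = (-5 + 4)*(-3 + sqrt(2)*sqrt(3))**2 = -(-3 + sqrt(6))**2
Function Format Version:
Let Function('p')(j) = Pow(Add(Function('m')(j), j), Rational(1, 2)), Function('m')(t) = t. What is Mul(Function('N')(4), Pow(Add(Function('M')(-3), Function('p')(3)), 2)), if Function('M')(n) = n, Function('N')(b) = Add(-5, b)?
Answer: Add(-15, Mul(6, Pow(6, Rational(1, 2)))) ≈ -0.30306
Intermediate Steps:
Function('p')(j) = Mul(Pow(2, Rational(1, 2)), Pow(j, Rational(1, 2))) (Function('p')(j) = Pow(Add(j, j), Rational(1, 2)) = Pow(Mul(2, j), Rational(1, 2)) = Mul(Pow(2, Rational(1, 2)), Pow(j, Rational(1, 2))))
Mul(Function('N')(4), Pow(Add(Function('M')(-3), Function('p')(3)), 2)) = Mul(Add(-5, 4), Pow(Add(-3, Mul(Pow(2, Rational(1, 2)), Pow(3, Rational(1, 2)))), 2)) = Mul(-1, Pow(Add(-3, Pow(6, Rational(1, 2))), 2))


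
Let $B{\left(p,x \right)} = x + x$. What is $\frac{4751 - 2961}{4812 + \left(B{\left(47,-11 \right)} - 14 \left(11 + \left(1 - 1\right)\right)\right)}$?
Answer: $\frac{895}{2318} \approx 0.38611$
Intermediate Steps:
$B{\left(p,x \right)} = 2 x$
$\frac{4751 - 2961}{4812 + \left(B{\left(47,-11 \right)} - 14 \left(11 + \left(1 - 1\right)\right)\right)} = \frac{4751 - 2961}{4812 + \left(2 \left(-11\right) - 14 \left(11 + \left(1 - 1\right)\right)\right)} = \frac{1790}{4812 - \left(22 + 14 \left(11 + \left(1 - 1\right)\right)\right)} = \frac{1790}{4812 - \left(22 + 14 \left(11 + 0\right)\right)} = \frac{1790}{4812 - \left(22 + 14 \cdot 11\right)} = \frac{1790}{4812 - 176} = \frac{1790}{4636} = 1790 \cdot \frac{1}{4636} = \frac{895}{2318}$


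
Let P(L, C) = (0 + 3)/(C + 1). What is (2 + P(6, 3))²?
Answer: 121/16 ≈ 7.5625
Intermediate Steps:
P(L, C) = 3/(1 + C)
(2 + P(6, 3))² = (2 + 3/(1 + 3))² = (2 + 3/4)² = (2 + 3*(¼))² = (2 + ¾)² = (11/4)² = 121/16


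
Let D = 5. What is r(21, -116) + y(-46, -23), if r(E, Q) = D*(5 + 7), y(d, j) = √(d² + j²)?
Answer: 60 + 23*√5 ≈ 111.43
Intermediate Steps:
r(E, Q) = 60 (r(E, Q) = 5*(5 + 7) = 5*12 = 60)
r(21, -116) + y(-46, -23) = 60 + √((-46)² + (-23)²) = 60 + √(2116 + 529) = 60 + √2645 = 60 + 23*√5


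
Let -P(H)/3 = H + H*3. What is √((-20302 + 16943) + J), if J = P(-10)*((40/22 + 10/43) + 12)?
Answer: I*√374278751/473 ≈ 40.901*I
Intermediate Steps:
P(H) = -12*H (P(H) = -3*(H + H*3) = -3*(H + 3*H) = -12*H)
J = 797520/473 (J = (-12*(-10))*((40/22 + 10/43) + 12) = 120*((40*(1/22) + 10*(1/43)) + 12) = 120*((20/11 + 10/43) + 12) = 120*(970/473 + 12) = 120*(6646/473) = 797520/473 ≈ 1686.1)
√((-20302 + 16943) + J) = √((-20302 + 16943) + 797520/473) = √(-3359 + 797520/473) = √(-791287/473) = I*√374278751/473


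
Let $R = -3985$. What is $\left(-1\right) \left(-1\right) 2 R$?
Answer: $-7970$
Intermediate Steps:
$\left(-1\right) \left(-1\right) 2 R = \left(-1\right) \left(-1\right) 2 \left(-3985\right) = 1 \cdot 2 \left(-3985\right) = 2 \left(-3985\right) = -7970$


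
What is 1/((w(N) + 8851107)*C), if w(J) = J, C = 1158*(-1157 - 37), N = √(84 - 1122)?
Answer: I/(1382652*(√1038 - 8851107*I)) ≈ -8.1713e-14 + 2.9743e-19*I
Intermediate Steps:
N = I*√1038 (N = √(-1038) = I*√1038 ≈ 32.218*I)
C = -1382652 (C = 1158*(-1194) = -1382652)
1/((w(N) + 8851107)*C) = 1/((I*√1038 + 8851107)*(-1382652)) = -1/1382652/(8851107 + I*√1038) = -1/(1382652*(8851107 + I*√1038))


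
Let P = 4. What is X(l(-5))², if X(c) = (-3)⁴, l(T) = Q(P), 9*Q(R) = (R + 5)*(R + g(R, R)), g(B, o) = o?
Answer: 6561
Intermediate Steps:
Q(R) = 2*R*(5 + R)/9 (Q(R) = ((R + 5)*(R + R))/9 = ((5 + R)*(2*R))/9 = (2*R*(5 + R))/9 = 2*R*(5 + R)/9)
l(T) = 8 (l(T) = (2/9)*4*(5 + 4) = (2/9)*4*9 = 8)
X(c) = 81
X(l(-5))² = 81² = 6561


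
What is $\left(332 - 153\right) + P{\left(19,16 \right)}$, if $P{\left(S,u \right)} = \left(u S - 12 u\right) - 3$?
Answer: $288$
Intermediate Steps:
$P{\left(S,u \right)} = -3 - 12 u + S u$ ($P{\left(S,u \right)} = \left(S u - 12 u\right) - 3 = \left(- 12 u + S u\right) - 3 = -3 - 12 u + S u$)
$\left(332 - 153\right) + P{\left(19,16 \right)} = \left(332 - 153\right) - -109 = 179 - -109 = 179 + 109 = 288$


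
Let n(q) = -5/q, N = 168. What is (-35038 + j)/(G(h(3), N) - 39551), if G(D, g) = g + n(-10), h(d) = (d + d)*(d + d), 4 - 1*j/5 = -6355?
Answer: 2162/26255 ≈ 0.082346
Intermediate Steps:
j = 31795 (j = 20 - 5*(-6355) = 20 + 31775 = 31795)
h(d) = 4*d² (h(d) = (2*d)*(2*d) = 4*d²)
G(D, g) = ½ + g (G(D, g) = g - 5/(-10) = g - 5*(-⅒) = g + ½ = ½ + g)
(-35038 + j)/(G(h(3), N) - 39551) = (-35038 + 31795)/((½ + 168) - 39551) = -3243/(337/2 - 39551) = -3243/(-78765/2) = -3243*(-2/78765) = 2162/26255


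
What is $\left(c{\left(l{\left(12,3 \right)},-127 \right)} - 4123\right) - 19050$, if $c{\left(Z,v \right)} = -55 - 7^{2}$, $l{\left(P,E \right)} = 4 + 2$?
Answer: $-23277$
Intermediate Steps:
$l{\left(P,E \right)} = 6$
$c{\left(Z,v \right)} = -104$ ($c{\left(Z,v \right)} = -55 - 49 = -104$)
$\left(c{\left(l{\left(12,3 \right)},-127 \right)} - 4123\right) - 19050 = \left(-104 - 4123\right) - 19050 = -4227 - 19050 = -23277$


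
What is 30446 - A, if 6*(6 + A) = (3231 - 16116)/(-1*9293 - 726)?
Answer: 610192881/20038 ≈ 30452.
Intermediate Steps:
A = -115933/20038 (A = -6 + ((3231 - 16116)/(-1*9293 - 726))/6 = -6 + (-12885/(-9293 - 726))/6 = -6 + (-12885/(-10019))/6 = -6 + (-12885*(-1/10019))/6 = -6 + (⅙)*(12885/10019) = -6 + 4295/20038 = -115933/20038 ≈ -5.7857)
30446 - A = 30446 - 1*(-115933/20038) = 30446 + 115933/20038 = 610192881/20038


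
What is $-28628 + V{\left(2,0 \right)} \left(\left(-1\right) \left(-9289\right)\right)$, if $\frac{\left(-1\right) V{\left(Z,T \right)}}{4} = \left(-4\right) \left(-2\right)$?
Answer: $-325876$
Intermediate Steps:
$V{\left(Z,T \right)} = -32$ ($V{\left(Z,T \right)} = - 4 \left(\left(-4\right) \left(-2\right)\right) = \left(-4\right) 8 = -32$)
$-28628 + V{\left(2,0 \right)} \left(\left(-1\right) \left(-9289\right)\right) = -28628 - 32 \left(\left(-1\right) \left(-9289\right)\right) = -28628 - 297248 = -325876$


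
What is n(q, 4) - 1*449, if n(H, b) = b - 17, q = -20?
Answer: -462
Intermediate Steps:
n(H, b) = -17 + b
n(q, 4) - 1*449 = (-17 + 4) - 1*449 = -13 - 449 = -462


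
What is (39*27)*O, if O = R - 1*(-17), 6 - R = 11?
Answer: 12636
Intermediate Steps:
R = -5 (R = 6 - 1*11 = 6 - 11 = -5)
O = 12 (O = -5 - 1*(-17) = -5 + 17 = 12)
(39*27)*O = (39*27)*12 = 1053*12 = 12636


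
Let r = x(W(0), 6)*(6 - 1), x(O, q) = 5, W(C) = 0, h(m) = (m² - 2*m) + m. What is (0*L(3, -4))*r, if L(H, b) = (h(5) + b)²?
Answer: 0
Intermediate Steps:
h(m) = m² - m
L(H, b) = (20 + b)² (L(H, b) = (5*(-1 + 5) + b)² = (5*4 + b)² = (20 + b)²)
r = 25 (r = 5*(6 - 1) = 5*5 = 25)
(0*L(3, -4))*r = (0*(20 - 4)²)*25 = (0*16²)*25 = (0*256)*25 = 0*25 = 0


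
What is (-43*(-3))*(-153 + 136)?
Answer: -2193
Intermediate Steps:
(-43*(-3))*(-153 + 136) = 129*(-17) = -2193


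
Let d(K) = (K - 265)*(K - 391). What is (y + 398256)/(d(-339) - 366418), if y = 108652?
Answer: 253454/37251 ≈ 6.8040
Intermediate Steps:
d(K) = (-391 + K)*(-265 + K) (d(K) = (-265 + K)*(-391 + K) = (-391 + K)*(-265 + K))
(y + 398256)/(d(-339) - 366418) = (108652 + 398256)/((103615 + (-339)**2 - 656*(-339)) - 366418) = 506908/((103615 + 114921 + 222384) - 366418) = 506908/(440920 - 366418) = 506908/74502 = 506908*(1/74502) = 253454/37251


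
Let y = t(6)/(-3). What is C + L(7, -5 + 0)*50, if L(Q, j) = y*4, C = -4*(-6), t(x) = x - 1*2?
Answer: -728/3 ≈ -242.67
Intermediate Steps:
t(x) = -2 + x (t(x) = x - 2 = -2 + x)
y = -4/3 (y = (-2 + 6)/(-3) = 4*(-⅓) = -4/3 ≈ -1.3333)
C = 24
L(Q, j) = -16/3 (L(Q, j) = -4/3*4 = -16/3)
C + L(7, -5 + 0)*50 = 24 - 16/3*50 = 24 - 800/3 = -728/3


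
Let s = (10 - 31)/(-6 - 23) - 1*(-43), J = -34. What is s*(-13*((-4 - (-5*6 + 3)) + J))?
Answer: 181324/29 ≈ 6252.6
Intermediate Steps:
s = 1268/29 (s = -21/(-29) + 43 = -21*(-1/29) + 43 = 21/29 + 43 = 1268/29 ≈ 43.724)
s*(-13*((-4 - (-5*6 + 3)) + J)) = 1268*(-13*((-4 - (-5*6 + 3)) - 34))/29 = 1268*(-13*((-4 - (-30 + 3)) - 34))/29 = 1268*(-13*((-4 - 1*(-27)) - 34))/29 = 1268*(-13*((-4 + 27) - 34))/29 = 1268*(-13*(23 - 34))/29 = 1268*(-13*(-11))/29 = (1268/29)*143 = 181324/29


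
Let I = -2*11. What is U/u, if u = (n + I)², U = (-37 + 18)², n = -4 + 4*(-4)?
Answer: 361/1764 ≈ 0.20465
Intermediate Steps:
I = -22
n = -20 (n = -4 - 16 = -20)
U = 361 (U = (-19)² = 361)
u = 1764 (u = (-20 - 22)² = (-42)² = 1764)
U/u = 361/1764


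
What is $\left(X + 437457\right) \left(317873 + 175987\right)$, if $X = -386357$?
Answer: $25236246000$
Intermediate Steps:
$\left(X + 437457\right) \left(317873 + 175987\right) = \left(-386357 + 437457\right) \left(317873 + 175987\right) = 51100 \cdot 493860 = 25236246000$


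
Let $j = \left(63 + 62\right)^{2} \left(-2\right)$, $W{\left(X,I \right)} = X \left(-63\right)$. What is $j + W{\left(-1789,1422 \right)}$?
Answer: $81457$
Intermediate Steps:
$W{\left(X,I \right)} = - 63 X$
$j = -31250$ ($j = 125^{2} \left(-2\right) = 15625 \left(-2\right) = -31250$)
$j + W{\left(-1789,1422 \right)} = -31250 - -112707 = -31250 + 112707 = 81457$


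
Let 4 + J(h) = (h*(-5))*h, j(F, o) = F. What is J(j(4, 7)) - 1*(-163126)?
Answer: 163042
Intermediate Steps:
J(h) = -4 - 5*h² (J(h) = -4 + (h*(-5))*h = -4 + (-5*h)*h = -4 - 5*h²)
J(j(4, 7)) - 1*(-163126) = (-4 - 5*4²) - 1*(-163126) = (-4 - 5*16) + 163126 = (-4 - 80) + 163126 = -84 + 163126 = 163042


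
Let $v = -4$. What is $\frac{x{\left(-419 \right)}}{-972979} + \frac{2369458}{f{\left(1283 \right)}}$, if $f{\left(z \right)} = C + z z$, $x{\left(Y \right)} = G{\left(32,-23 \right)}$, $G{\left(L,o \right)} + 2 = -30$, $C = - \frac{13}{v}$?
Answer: $\frac{9221942201336}{6406452765251} \approx 1.4395$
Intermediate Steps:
$C = \frac{13}{4}$ ($C = - \frac{13}{-4} = \left(-13\right) \left(- \frac{1}{4}\right) = \frac{13}{4} \approx 3.25$)
$G{\left(L,o \right)} = -32$ ($G{\left(L,o \right)} = -2 - 30 = -32$)
$x{\left(Y \right)} = -32$
$f{\left(z \right)} = \frac{13}{4} + z^{2}$ ($f{\left(z \right)} = \frac{13}{4} + z z = \frac{13}{4} + z^{2}$)
$\frac{x{\left(-419 \right)}}{-972979} + \frac{2369458}{f{\left(1283 \right)}} = - \frac{32}{-972979} + \frac{2369458}{\frac{13}{4} + 1283^{2}} = \left(-32\right) \left(- \frac{1}{972979}\right) + \frac{2369458}{\frac{13}{4} + 1646089} = \frac{32}{972979} + \frac{2369458}{\frac{6584369}{4}} = \frac{32}{972979} + 2369458 \cdot \frac{4}{6584369} = \frac{32}{972979} + \frac{9477832}{6584369} = \frac{9221942201336}{6406452765251}$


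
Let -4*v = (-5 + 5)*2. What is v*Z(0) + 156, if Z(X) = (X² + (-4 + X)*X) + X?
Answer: 156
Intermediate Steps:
v = 0 (v = -(-5 + 5)*2/4 = -0*2 = -¼*0 = 0)
Z(X) = X + X² + X*(-4 + X) (Z(X) = (X² + X*(-4 + X)) + X = X + X² + X*(-4 + X))
v*Z(0) + 156 = 0*(0*(-3 + 2*0)) + 156 = 0*(0*(-3 + 0)) + 156 = 0*(0*(-3)) + 156 = 0*0 + 156 = 0 + 156 = 156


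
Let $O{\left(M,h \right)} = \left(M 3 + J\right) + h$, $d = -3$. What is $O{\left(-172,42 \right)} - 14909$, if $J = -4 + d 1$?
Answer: $-15390$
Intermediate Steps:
$J = -7$ ($J = -4 - 3 = -7$)
$O{\left(M,h \right)} = -7 + h + 3 M$ ($O{\left(M,h \right)} = \left(M 3 - 7\right) + h = \left(3 M - 7\right) + h = \left(-7 + 3 M\right) + h = -7 + h + 3 M$)
$O{\left(-172,42 \right)} - 14909 = \left(-7 + 42 + 3 \left(-172\right)\right) - 14909 = \left(-7 + 42 - 516\right) - 14909 = -481 - 14909 = -15390$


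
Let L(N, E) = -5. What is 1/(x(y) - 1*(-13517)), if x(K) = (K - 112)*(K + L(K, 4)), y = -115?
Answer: 1/40757 ≈ 2.4536e-5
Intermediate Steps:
x(K) = (-112 + K)*(-5 + K) (x(K) = (K - 112)*(K - 5) = (-112 + K)*(-5 + K))
1/(x(y) - 1*(-13517)) = 1/((560 + (-115)² - 117*(-115)) - 1*(-13517)) = 1/((560 + 13225 + 13455) + 13517) = 1/(27240 + 13517) = 1/40757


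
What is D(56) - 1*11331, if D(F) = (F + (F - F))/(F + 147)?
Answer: -328591/29 ≈ -11331.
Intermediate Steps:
D(F) = F/(147 + F) (D(F) = (F + 0)/(147 + F) = F/(147 + F))
D(56) - 1*11331 = 56/(147 + 56) - 1*11331 = 56/203 - 11331 = 56*(1/203) - 11331 = 8/29 - 11331 = -328591/29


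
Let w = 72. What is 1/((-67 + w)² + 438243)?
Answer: 1/438268 ≈ 2.2817e-6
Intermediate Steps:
1/((-67 + w)² + 438243) = 1/((-67 + 72)² + 438243) = 1/(5² + 438243) = 1/(25 + 438243) = 1/438268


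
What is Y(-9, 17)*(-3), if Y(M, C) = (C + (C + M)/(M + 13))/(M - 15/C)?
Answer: 323/56 ≈ 5.7679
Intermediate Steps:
Y(M, C) = (C + (C + M)/(13 + M))/(M - 15/C)
Y(-9, 17)*(-3) = (17*(-9 + 14*17 + 17*(-9))/(-195 - 15*(-9) + 17*(-9)² + 13*17*(-9)))*(-3) = (17*(-9 + 238 - 153)/(-195 + 135 + 17*81 - 1989))*(-3) = (17*76/(-195 + 135 + 1377 - 1989))*(-3) = (17*76/(-672))*(-3) = (17*(-1/672)*76)*(-3) = -323/168*(-3) = 323/56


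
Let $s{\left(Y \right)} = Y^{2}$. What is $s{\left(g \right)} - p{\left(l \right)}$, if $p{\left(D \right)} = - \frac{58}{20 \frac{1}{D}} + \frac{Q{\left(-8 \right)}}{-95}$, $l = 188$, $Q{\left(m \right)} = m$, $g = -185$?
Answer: $\frac{3303161}{95} \approx 34770.0$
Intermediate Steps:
$p{\left(D \right)} = \frac{8}{95} - \frac{29 D}{10}$ ($p{\left(D \right)} = - \frac{58}{20 \frac{1}{D}} - \frac{8}{-95} = - 58 \frac{D}{20} - - \frac{8}{95} = - \frac{29 D}{10} + \frac{8}{95} = \frac{8}{95} - \frac{29 D}{10}$)
$s{\left(g \right)} - p{\left(l \right)} = \left(-185\right)^{2} - \left(\frac{8}{95} - \frac{2726}{5}\right) = 34225 - \left(\frac{8}{95} - \frac{2726}{5}\right) = 34225 - - \frac{51786}{95} = 34225 + \frac{51786}{95} = \frac{3303161}{95}$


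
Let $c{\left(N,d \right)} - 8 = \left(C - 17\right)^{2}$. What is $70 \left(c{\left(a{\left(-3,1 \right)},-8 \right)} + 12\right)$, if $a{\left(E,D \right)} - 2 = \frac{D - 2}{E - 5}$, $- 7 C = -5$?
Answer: $\frac{139760}{7} \approx 19966.0$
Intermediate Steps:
$C = \frac{5}{7}$ ($C = \left(- \frac{1}{7}\right) \left(-5\right) = \frac{5}{7} \approx 0.71429$)
$a{\left(E,D \right)} = 2 + \frac{-2 + D}{-5 + E}$ ($a{\left(E,D \right)} = 2 + \frac{D - 2}{E - 5} = 2 + \frac{-2 + D}{-5 + E}$)
$c{\left(N,d \right)} = \frac{13388}{49}$ ($c{\left(N,d \right)} = 8 + \left(\frac{5}{7} - 17\right)^{2} = 8 + \left(- \frac{114}{7}\right)^{2} = 8 + \frac{12996}{49} = \frac{13388}{49}$)
$70 \left(c{\left(a{\left(-3,1 \right)},-8 \right)} + 12\right) = 70 \left(\frac{13388}{49} + 12\right) = 70 \cdot \frac{13976}{49} = \frac{139760}{7}$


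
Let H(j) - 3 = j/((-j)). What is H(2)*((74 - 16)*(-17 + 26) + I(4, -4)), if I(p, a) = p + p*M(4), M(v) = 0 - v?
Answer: 1020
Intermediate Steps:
M(v) = -v
H(j) = 2 (H(j) = 3 + j/((-j)) = 3 + j*(-1/j) = 3 - 1 = 2)
I(p, a) = -3*p (I(p, a) = p + p*(-1*4) = p + p*(-4) = p - 4*p = -3*p)
H(2)*((74 - 16)*(-17 + 26) + I(4, -4)) = 2*((74 - 16)*(-17 + 26) - 3*4) = 2*(58*9 - 12) = 2*(522 - 12) = 2*510 = 1020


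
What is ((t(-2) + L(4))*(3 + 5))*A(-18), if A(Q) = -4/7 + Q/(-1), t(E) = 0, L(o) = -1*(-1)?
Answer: 976/7 ≈ 139.43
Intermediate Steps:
L(o) = 1
A(Q) = -4/7 - Q (A(Q) = -4*1/7 + Q*(-1) = -4/7 - Q)
((t(-2) + L(4))*(3 + 5))*A(-18) = ((0 + 1)*(3 + 5))*(-4/7 - 1*(-18)) = (1*8)*(-4/7 + 18) = 8*(122/7) = 976/7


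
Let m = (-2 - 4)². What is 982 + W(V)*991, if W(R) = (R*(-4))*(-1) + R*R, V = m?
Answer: 1428022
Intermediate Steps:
m = 36 (m = (-6)² = 36)
V = 36
W(R) = R² + 4*R (W(R) = -4*R*(-1) + R² = 4*R + R² = R² + 4*R)
982 + W(V)*991 = 982 + (36*(4 + 36))*991 = 982 + (36*40)*991 = 982 + 1440*991 = 982 + 1427040 = 1428022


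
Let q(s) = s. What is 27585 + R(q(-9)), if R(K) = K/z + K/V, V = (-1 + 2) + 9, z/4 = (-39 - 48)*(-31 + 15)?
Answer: 255980433/9280 ≈ 27584.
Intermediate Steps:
z = 5568 (z = 4*((-39 - 48)*(-31 + 15)) = 4*(-87*(-16)) = 4*1392 = 5568)
V = 10 (V = 1 + 9 = 10)
R(K) = 2789*K/27840 (R(K) = K/5568 + K/10 = 2789*K/27840)
27585 + R(q(-9)) = 27585 + (2789/27840)*(-9) = 27585 - 8367/9280 = 255980433/9280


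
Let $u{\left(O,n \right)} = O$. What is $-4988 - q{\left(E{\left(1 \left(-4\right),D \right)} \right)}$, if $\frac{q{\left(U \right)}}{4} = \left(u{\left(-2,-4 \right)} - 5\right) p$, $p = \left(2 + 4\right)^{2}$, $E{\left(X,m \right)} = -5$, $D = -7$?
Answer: $-3980$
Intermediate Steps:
$p = 36$ ($p = 6^{2} = 36$)
$q{\left(U \right)} = -1008$ ($q{\left(U \right)} = 4 \left(-2 - 5\right) 36 = 4 \left(\left(-7\right) 36\right) = 4 \left(-252\right) = -1008$)
$-4988 - q{\left(E{\left(1 \left(-4\right),D \right)} \right)} = -4988 - -1008 = -4988 + 1008 = -3980$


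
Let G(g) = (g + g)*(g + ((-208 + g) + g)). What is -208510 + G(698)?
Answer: 2424346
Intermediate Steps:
G(g) = 2*g*(-208 + 3*g) (G(g) = (2*g)*(g + (-208 + 2*g)) = (2*g)*(-208 + 3*g) = 2*g*(-208 + 3*g))
-208510 + G(698) = -208510 + 2*698*(-208 + 3*698) = -208510 + 2*698*(-208 + 2094) = -208510 + 2*698*1886 = -208510 + 2632856 = 2424346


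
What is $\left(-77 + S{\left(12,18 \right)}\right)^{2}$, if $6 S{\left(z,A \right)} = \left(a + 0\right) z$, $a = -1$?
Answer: $6241$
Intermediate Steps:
$S{\left(z,A \right)} = - \frac{z}{6}$ ($S{\left(z,A \right)} = \frac{\left(-1 + 0\right) z}{6} = \frac{\left(-1\right) z}{6} = - \frac{z}{6}$)
$\left(-77 + S{\left(12,18 \right)}\right)^{2} = \left(-77 - 2\right)^{2} = \left(-79\right)^{2} = 6241$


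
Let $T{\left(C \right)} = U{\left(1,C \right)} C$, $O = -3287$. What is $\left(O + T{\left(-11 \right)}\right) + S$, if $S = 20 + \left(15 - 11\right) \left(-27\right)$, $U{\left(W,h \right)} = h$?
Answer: $-3254$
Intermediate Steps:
$T{\left(C \right)} = C^{2}$ ($T{\left(C \right)} = C C = C^{2}$)
$S = -88$ ($S = 20 + 4 \left(-27\right) = 20 - 108 = -88$)
$\left(O + T{\left(-11 \right)}\right) + S = \left(-3287 + \left(-11\right)^{2}\right) - 88 = \left(-3287 + 121\right) - 88 = -3166 - 88 = -3254$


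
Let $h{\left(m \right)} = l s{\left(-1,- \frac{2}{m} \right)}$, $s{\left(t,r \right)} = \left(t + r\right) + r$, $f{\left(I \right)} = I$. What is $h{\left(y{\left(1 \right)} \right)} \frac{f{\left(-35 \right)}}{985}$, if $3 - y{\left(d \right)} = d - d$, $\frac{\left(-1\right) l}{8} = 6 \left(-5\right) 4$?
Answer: $\frac{15680}{197} \approx 79.594$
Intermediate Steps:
$s{\left(t,r \right)} = t + 2 r$ ($s{\left(t,r \right)} = \left(r + t\right) + r = t + 2 r$)
$l = 960$ ($l = - 8 \cdot 6 \left(-5\right) 4 = - 8 \left(\left(-30\right) 4\right) = \left(-8\right) \left(-120\right) = 960$)
$y{\left(d \right)} = 3$ ($y{\left(d \right)} = 3 - \left(d - d\right) = 3 - 0 = 3 + 0 = 3$)
$h{\left(m \right)} = -960 - \frac{3840}{m}$ ($h{\left(m \right)} = 960 \left(-1 + 2 \left(- \frac{2}{m}\right)\right) = 960 \left(-1 - \frac{4}{m}\right) = -960 - \frac{3840}{m}$)
$h{\left(y{\left(1 \right)} \right)} \frac{f{\left(-35 \right)}}{985} = \left(-960 - \frac{3840}{3}\right) \left(- \frac{35}{985}\right) = \left(-960 - 1280\right) \left(\left(-35\right) \frac{1}{985}\right) = \left(-960 - 1280\right) \left(- \frac{7}{197}\right) = \left(-2240\right) \left(- \frac{7}{197}\right) = \frac{15680}{197}$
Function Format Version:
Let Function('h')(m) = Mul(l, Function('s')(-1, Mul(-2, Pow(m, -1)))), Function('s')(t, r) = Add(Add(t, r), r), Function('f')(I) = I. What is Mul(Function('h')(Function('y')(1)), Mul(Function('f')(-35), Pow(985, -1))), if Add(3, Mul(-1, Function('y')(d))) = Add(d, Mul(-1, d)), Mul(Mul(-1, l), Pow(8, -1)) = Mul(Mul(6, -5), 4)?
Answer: Rational(15680, 197) ≈ 79.594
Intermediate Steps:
Function('s')(t, r) = Add(t, Mul(2, r)) (Function('s')(t, r) = Add(Add(r, t), r) = Add(t, Mul(2, r)))
l = 960 (l = Mul(-8, Mul(Mul(6, -5), 4)) = Mul(-8, Mul(-30, 4)) = Mul(-8, -120) = 960)
Function('y')(d) = 3 (Function('y')(d) = Add(3, Mul(-1, Add(d, Mul(-1, d)))) = Add(3, Mul(-1, 0)) = Add(3, 0) = 3)
Function('h')(m) = Add(-960, Mul(-3840, Pow(m, -1))) (Function('h')(m) = Mul(960, Add(-1, Mul(2, Mul(-2, Pow(m, -1))))) = Mul(960, Add(-1, Mul(-4, Pow(m, -1)))) = Add(-960, Mul(-3840, Pow(m, -1))))
Mul(Function('h')(Function('y')(1)), Mul(Function('f')(-35), Pow(985, -1))) = Mul(Add(-960, Mul(-3840, Pow(3, -1))), Mul(-35, Pow(985, -1))) = Mul(Add(-960, Mul(-3840, Rational(1, 3))), Mul(-35, Rational(1, 985))) = Mul(Add(-960, -1280), Rational(-7, 197)) = Mul(-2240, Rational(-7, 197)) = Rational(15680, 197)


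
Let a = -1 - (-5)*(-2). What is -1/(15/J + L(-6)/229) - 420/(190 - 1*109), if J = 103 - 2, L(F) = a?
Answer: -949843/62748 ≈ -15.137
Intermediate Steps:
a = -11 (a = -1 - 1*10 = -1 - 10 = -11)
L(F) = -11
J = 101
-1/(15/J + L(-6)/229) - 420/(190 - 1*109) = -1/(15/101 - 11/229) - 420/(190 - 1*109) = -1/(15*(1/101) - 11*1/229) - 420/(190 - 109) = -1/(15/101 - 11/229) - 420/81 = -1/2324/23129 - 420*1/81 = -1*23129/2324 - 140/27 = -23129/2324 - 140/27 = -949843/62748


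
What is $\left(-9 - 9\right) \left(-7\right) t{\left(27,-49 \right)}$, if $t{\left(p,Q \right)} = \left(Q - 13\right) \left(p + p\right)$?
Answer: $-421848$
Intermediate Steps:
$t{\left(p,Q \right)} = 2 p \left(-13 + Q\right)$ ($t{\left(p,Q \right)} = \left(-13 + Q\right) 2 p = 2 p \left(-13 + Q\right)$)
$\left(-9 - 9\right) \left(-7\right) t{\left(27,-49 \right)} = \left(-9 - 9\right) \left(-7\right) 2 \cdot 27 \left(-13 - 49\right) = \left(-18\right) \left(-7\right) 2 \cdot 27 \left(-62\right) = 126 \left(-3348\right) = -421848$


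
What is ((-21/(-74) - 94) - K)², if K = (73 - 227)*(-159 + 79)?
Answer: 843853518225/5476 ≈ 1.5410e+8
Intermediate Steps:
K = 12320 (K = -154*(-80) = 12320)
((-21/(-74) - 94) - K)² = ((-21/(-74) - 94) - 1*12320)² = ((-21*(-1/74) - 94) - 12320)² = ((21/74 - 94) - 12320)² = (-6935/74 - 12320)² = (-918615/74)² = 843853518225/5476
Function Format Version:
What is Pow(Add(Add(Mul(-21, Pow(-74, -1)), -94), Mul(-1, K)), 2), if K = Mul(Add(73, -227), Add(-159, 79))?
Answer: Rational(843853518225, 5476) ≈ 1.5410e+8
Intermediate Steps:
K = 12320 (K = Mul(-154, -80) = 12320)
Pow(Add(Add(Mul(-21, Pow(-74, -1)), -94), Mul(-1, K)), 2) = Pow(Add(Add(Mul(-21, Pow(-74, -1)), -94), Mul(-1, 12320)), 2) = Pow(Add(Add(Mul(-21, Rational(-1, 74)), -94), -12320), 2) = Pow(Add(Add(Rational(21, 74), -94), -12320), 2) = Pow(Add(Rational(-6935, 74), -12320), 2) = Pow(Rational(-918615, 74), 2) = Rational(843853518225, 5476)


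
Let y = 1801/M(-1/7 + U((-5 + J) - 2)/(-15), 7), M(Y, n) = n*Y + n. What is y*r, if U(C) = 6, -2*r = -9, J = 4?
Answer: 81045/32 ≈ 2532.7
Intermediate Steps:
r = 9/2 (r = -1/2*(-9) = 9/2 ≈ 4.5000)
M(Y, n) = n + Y*n (M(Y, n) = Y*n + n = n + Y*n)
y = 9005/16 (y = 1801/((7*(1 + (-1/7 + 6/(-15))))) = 1801/((7*(1 + (-1*1/7 + 6*(-1/15))))) = 1801/((7*(1 + (-1/7 - 2/5)))) = 1801/((7*(1 - 19/35))) = 1801/((7*(16/35))) = 1801/(16/5) = 1801*(5/16) = 9005/16 ≈ 562.81)
y*r = (9005/16)*(9/2) = 81045/32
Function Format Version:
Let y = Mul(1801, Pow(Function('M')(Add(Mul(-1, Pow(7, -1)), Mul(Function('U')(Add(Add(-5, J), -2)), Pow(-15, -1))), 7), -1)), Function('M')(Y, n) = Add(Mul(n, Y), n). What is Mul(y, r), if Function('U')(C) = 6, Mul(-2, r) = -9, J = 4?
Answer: Rational(81045, 32) ≈ 2532.7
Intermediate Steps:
r = Rational(9, 2) (r = Mul(Rational(-1, 2), -9) = Rational(9, 2) ≈ 4.5000)
Function('M')(Y, n) = Add(n, Mul(Y, n)) (Function('M')(Y, n) = Add(Mul(Y, n), n) = Add(n, Mul(Y, n)))
y = Rational(9005, 16) (y = Mul(1801, Pow(Mul(7, Add(1, Add(Mul(-1, Pow(7, -1)), Mul(6, Pow(-15, -1))))), -1)) = Mul(1801, Pow(Mul(7, Add(1, Add(Mul(-1, Rational(1, 7)), Mul(6, Rational(-1, 15))))), -1)) = Mul(1801, Pow(Mul(7, Add(1, Add(Rational(-1, 7), Rational(-2, 5)))), -1)) = Mul(1801, Pow(Mul(7, Add(1, Rational(-19, 35))), -1)) = Mul(1801, Pow(Mul(7, Rational(16, 35)), -1)) = Mul(1801, Pow(Rational(16, 5), -1)) = Mul(1801, Rational(5, 16)) = Rational(9005, 16) ≈ 562.81)
Mul(y, r) = Mul(Rational(9005, 16), Rational(9, 2)) = Rational(81045, 32)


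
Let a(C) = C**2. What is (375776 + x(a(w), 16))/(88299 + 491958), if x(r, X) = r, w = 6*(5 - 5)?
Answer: 375776/580257 ≈ 0.64760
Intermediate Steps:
w = 0 (w = 6*0 = 0)
(375776 + x(a(w), 16))/(88299 + 491958) = (375776 + 0**2)/(88299 + 491958) = (375776 + 0)/580257 = 375776*(1/580257) = 375776/580257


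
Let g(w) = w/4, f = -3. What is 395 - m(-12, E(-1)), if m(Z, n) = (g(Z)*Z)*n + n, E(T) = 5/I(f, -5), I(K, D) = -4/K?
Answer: 1025/4 ≈ 256.25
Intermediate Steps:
E(T) = 15/4 (E(T) = 5/((-4/(-3))) = 5/((-4*(-⅓))) = 5/(4/3) = 5*(¾) = 15/4)
g(w) = w/4 (g(w) = w*(¼) = w/4)
m(Z, n) = n + n*Z²/4 (m(Z, n) = ((Z/4)*Z)*n + n = (Z²/4)*n + n = n*Z²/4 + n = n + n*Z²/4)
395 - m(-12, E(-1)) = 395 - 15*(4 + (-12)²)/(4*4) = 395 - 15*(4 + 144)/(4*4) = 395 - 15*148/(4*4) = 395 - 1*555/4 = 395 - 555/4 = 1025/4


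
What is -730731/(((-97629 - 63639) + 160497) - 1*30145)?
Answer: 730731/30916 ≈ 23.636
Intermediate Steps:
-730731/(((-97629 - 63639) + 160497) - 1*30145) = -730731/((-161268 + 160497) - 30145) = -730731/(-771 - 30145) = -730731/(-30916) = -730731*(-1/30916) = 730731/30916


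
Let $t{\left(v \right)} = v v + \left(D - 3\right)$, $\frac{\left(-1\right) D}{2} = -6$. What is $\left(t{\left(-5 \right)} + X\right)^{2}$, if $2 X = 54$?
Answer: $3721$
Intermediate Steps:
$D = 12$ ($D = \left(-2\right) \left(-6\right) = 12$)
$X = 27$ ($X = \frac{1}{2} \cdot 54 = 27$)
$t{\left(v \right)} = 9 + v^{2}$ ($t{\left(v \right)} = v v + \left(12 - 3\right) = v^{2} + 9 = 9 + v^{2}$)
$\left(t{\left(-5 \right)} + X\right)^{2} = \left(\left(9 + \left(-5\right)^{2}\right) + 27\right)^{2} = \left(\left(9 + 25\right) + 27\right)^{2} = \left(34 + 27\right)^{2} = 61^{2} = 3721$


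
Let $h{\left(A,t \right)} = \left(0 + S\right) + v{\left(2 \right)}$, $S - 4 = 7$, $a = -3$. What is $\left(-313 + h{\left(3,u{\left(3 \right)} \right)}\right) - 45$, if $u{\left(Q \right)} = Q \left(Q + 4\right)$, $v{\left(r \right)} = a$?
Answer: $-350$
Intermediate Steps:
$v{\left(r \right)} = -3$
$S = 11$ ($S = 4 + 7 = 11$)
$u{\left(Q \right)} = Q \left(4 + Q\right)$
$h{\left(A,t \right)} = 8$ ($h{\left(A,t \right)} = \left(0 + 11\right) - 3 = 11 - 3 = 8$)
$\left(-313 + h{\left(3,u{\left(3 \right)} \right)}\right) - 45 = \left(-313 + 8\right) - 45 = -305 - 45 = -350$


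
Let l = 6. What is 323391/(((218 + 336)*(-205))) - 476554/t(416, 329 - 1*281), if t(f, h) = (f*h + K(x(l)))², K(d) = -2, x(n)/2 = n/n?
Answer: -16121385539722/5659209510865 ≈ -2.8487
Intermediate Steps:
x(n) = 2 (x(n) = 2*(n/n) = 2*1 = 2)
t(f, h) = (-2 + f*h)² (t(f, h) = (f*h - 2)² = (-2 + f*h)²)
323391/(((218 + 336)*(-205))) - 476554/t(416, 329 - 1*281) = 323391/(((218 + 336)*(-205))) - 476554/(-2 + 416*(329 - 1*281))² = 323391/((554*(-205))) - 476554/(-2 + 416*(329 - 281))² = 323391/(-113570) - 476554/(-2 + 416*48)² = 323391*(-1/113570) - 476554/(-2 + 19968)² = -323391/113570 - 476554/(19966²) = -323391/113570 - 476554/398641156 = -323391/113570 - 476554*1/398641156 = -323391/113570 - 238277/199320578 = -16121385539722/5659209510865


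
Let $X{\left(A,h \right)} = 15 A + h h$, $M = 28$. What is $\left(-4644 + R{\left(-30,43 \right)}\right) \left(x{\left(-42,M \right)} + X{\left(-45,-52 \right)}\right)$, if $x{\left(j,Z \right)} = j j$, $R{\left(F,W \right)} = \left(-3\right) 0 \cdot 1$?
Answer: $-17614692$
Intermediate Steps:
$R{\left(F,W \right)} = 0$ ($R{\left(F,W \right)} = 0 \cdot 1 = 0$)
$x{\left(j,Z \right)} = j^{2}$
$X{\left(A,h \right)} = h^{2} + 15 A$ ($X{\left(A,h \right)} = 15 A + h^{2} = h^{2} + 15 A$)
$\left(-4644 + R{\left(-30,43 \right)}\right) \left(x{\left(-42,M \right)} + X{\left(-45,-52 \right)}\right) = \left(-4644 + 0\right) \left(\left(-42\right)^{2} + \left(\left(-52\right)^{2} + 15 \left(-45\right)\right)\right) = - 4644 \left(1764 + \left(2704 - 675\right)\right) = - 4644 \left(1764 + 2029\right) = \left(-4644\right) 3793 = -17614692$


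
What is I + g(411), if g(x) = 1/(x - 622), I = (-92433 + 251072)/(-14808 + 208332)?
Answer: 33279305/40833564 ≈ 0.81500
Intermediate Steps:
I = 158639/193524 ≈ 0.81974
g(x) = 1/(-622 + x)
I + g(411) = 158639/193524 + 1/(-622 + 411) = 158639/193524 + 1/(-211) = 158639/193524 - 1/211 = 33279305/40833564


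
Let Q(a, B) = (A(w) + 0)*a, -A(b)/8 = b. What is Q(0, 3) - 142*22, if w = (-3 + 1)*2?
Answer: -3124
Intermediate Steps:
w = -4 (w = -2*2 = -4)
A(b) = -8*b
Q(a, B) = 32*a (Q(a, B) = (-8*(-4) + 0)*a = (32 + 0)*a = 32*a)
Q(0, 3) - 142*22 = 32*0 - 142*22 = 0 - 3124 = -3124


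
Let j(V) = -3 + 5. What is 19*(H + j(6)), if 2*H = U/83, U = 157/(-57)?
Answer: 18767/498 ≈ 37.685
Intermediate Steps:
j(V) = 2
U = -157/57 (U = 157*(-1/57) = -157/57 ≈ -2.7544)
H = -157/9462 (H = (-157/57/83)/2 = (-157/57*1/83)/2 = (1/2)*(-157/4731) = -157/9462 ≈ -0.016593)
19*(H + j(6)) = 19*(-157/9462 + 2) = 19*(18767/9462) = 18767/498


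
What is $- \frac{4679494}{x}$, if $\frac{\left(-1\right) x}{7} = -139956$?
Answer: $- \frac{2339747}{489846} \approx -4.7765$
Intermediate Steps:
$x = 979692$ ($x = \left(-7\right) \left(-139956\right) = 979692$)
$- \frac{4679494}{x} = - \frac{4679494}{979692} = \left(-4679494\right) \frac{1}{979692} = - \frac{2339747}{489846}$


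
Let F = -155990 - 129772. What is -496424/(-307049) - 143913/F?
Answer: 62015819275/29247645446 ≈ 2.1204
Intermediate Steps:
F = -285762
-496424/(-307049) - 143913/F = -496424/(-307049) - 143913/(-285762) = -496424*(-1/307049) - 143913*(-1/285762) = 496424/307049 + 47971/95254 = 62015819275/29247645446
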